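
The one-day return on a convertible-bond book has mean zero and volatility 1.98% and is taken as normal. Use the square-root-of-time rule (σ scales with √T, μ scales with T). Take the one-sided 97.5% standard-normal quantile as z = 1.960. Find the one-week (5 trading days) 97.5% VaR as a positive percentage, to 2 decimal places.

σ_{5d} = 1.98% × √5 = 4.427%.
VaR = 1.960 × 4.427% = 8.677%.

8.68%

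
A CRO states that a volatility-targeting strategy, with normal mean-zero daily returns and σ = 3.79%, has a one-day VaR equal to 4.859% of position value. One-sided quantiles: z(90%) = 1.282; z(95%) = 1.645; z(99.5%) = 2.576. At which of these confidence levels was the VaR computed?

Implied z = VaR/σ = 4.859 / 3.79 = 1.282.
This matches z(90%) = 1.282.

90%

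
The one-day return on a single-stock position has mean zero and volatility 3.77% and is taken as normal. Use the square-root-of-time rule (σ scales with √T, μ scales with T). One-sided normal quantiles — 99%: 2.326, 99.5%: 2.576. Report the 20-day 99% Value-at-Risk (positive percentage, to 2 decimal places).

σ_{20d} = 3.77% × √20 = 16.860%.
VaR = 2.326 × 16.860% = 39.216%.

39.22%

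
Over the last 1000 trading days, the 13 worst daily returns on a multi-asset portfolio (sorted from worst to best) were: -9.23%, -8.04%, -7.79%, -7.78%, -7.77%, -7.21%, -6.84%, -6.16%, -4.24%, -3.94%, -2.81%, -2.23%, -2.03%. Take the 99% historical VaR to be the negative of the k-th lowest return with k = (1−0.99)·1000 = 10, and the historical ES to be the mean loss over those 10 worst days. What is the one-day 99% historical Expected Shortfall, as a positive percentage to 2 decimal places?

The 10 worst returns sum to -69.00%.
ES = −(-69.00%) / 10 = 6.9% ≈ 6.90%.

6.90%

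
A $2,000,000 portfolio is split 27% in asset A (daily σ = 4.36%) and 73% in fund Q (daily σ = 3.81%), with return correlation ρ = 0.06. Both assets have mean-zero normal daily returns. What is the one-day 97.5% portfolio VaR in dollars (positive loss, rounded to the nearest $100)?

σ_p² = 0.27²·4.36² + 0.73²·3.81² + 2·0.06·0.27·0.73·4.36·3.81 = 9.5143 (%²).
σ_p = √9.5143 = 3.085%.
At 97.5%, z = 1.960.
VaR = 1.960 × 3.085% = 6.047%; on $2,000,000 that is $120,940.

$120,900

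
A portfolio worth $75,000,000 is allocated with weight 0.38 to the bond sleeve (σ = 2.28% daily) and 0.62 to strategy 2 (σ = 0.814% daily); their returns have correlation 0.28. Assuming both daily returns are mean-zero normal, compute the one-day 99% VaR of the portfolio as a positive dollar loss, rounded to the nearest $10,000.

σ_p² = 0.38²·2.28² + 0.62²·0.814² + 2·0.28·0.38·0.62·2.28·0.814 = 1.2502 (%²).
σ_p = √1.2502 = 1.118%.
At 99%, z = 2.326.
VaR = 2.326 × 1.118% = 2.600%; on $75,000,000 that is $1,950,000.

$1,950,000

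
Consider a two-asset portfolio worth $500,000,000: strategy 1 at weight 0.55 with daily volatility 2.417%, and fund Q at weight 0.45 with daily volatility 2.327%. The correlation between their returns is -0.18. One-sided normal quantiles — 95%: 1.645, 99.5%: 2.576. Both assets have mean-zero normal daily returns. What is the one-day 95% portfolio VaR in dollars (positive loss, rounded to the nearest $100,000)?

σ_p² = 0.55²·2.417² + 0.45²·2.327² + 2·-0.18·0.55·0.45·2.417·2.327 = 2.3626 (%²).
σ_p = √2.3626 = 1.537%.
VaR = 1.645 × 1.537% = 2.528%; on $500,000,000 that is $12,640,000.

$12,600,000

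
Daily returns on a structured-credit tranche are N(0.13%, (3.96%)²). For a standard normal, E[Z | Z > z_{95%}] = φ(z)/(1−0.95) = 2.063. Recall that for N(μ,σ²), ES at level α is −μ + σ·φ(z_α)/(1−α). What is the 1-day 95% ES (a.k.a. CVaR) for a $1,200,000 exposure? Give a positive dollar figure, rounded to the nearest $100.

$96,500

ES = −(0.13%) + 3.96% × 2.063 = 8.039%.
On $1,200,000: 0.08039 × $1,200,000 = $96,468.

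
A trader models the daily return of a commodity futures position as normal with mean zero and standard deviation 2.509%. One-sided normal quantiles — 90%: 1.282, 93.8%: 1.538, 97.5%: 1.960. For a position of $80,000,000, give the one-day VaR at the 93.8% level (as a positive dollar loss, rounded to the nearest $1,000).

VaR = z·σ = 1.538 × 2.509% = 3.859%.
On $80,000,000: 0.03859 × $80,000,000 = $3,087,200.

$3,087,000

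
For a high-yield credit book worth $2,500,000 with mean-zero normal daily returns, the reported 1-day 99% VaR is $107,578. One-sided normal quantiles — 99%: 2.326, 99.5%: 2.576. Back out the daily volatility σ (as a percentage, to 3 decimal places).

VaR as a fraction: $107,578 / $2,500,000 = 4.303%.
σ = VaR / z = 4.303% / 2.326 = 1.850%.

1.850%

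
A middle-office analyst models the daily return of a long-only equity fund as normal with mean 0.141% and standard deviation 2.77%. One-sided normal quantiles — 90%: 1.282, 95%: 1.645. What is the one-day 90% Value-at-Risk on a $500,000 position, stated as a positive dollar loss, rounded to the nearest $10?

VaR = −μ + z·σ = −(0.141%) + 1.282 × 2.77% = 3.410%.
On $500,000: 0.03410 × $500,000 = $17,050.

$17,050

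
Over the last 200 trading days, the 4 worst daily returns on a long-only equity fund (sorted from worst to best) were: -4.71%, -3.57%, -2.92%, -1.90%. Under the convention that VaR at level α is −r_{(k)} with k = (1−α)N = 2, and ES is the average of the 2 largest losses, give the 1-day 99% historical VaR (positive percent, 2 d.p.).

k = 2; the 2nd lowest return is -3.57%, so VaR = 3.57%.

3.57%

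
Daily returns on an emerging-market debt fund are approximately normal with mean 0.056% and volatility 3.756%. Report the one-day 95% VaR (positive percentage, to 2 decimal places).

At 95% one-sided, z = 1.645.
VaR = −μ + z·σ = −(0.056%) + 1.645 × 3.756% = 6.123%.

6.12%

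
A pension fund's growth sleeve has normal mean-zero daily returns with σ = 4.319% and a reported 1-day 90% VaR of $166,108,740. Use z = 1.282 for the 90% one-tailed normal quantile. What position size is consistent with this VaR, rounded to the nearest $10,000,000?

VaR as a fraction of value: z·σ = 1.282 × 4.319% = 5.53696%.
Position = $166,108,740 / 0.0553696 = $3,000,000,000.

$3,000,000,000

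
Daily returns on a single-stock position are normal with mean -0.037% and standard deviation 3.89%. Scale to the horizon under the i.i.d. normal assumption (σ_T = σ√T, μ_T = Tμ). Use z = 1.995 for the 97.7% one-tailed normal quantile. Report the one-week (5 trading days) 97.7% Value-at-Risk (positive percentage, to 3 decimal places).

17.538%

σ_{5d} = 3.89% × √5 = 8.698%; μ_{5d} = 5 × -0.037% = -0.185%.
VaR = −(-0.185%) + 1.995 × 8.698% = 17.538%.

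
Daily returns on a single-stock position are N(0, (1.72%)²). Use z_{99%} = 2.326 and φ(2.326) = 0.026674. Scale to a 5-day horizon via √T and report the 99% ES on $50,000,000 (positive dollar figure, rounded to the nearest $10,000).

$5,130,000

σ_{5d} = 1.72% × √5 = 3.846%.
ES multiplier = φ(z)/(1−α) = 0.026674/0.01 = 2.667.
ES = 3.846% × 2.667 = 10.257%; on $50,000,000: $5,128,500.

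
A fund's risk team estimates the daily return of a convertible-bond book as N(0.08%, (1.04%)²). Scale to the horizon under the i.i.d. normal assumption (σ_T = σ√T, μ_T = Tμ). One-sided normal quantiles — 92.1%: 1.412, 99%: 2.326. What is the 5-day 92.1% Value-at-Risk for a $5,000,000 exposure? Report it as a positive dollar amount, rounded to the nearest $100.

σ_{5d} = 1.04% × √5 = 2.326%; μ_{5d} = 5 × 0.08% = 0.400%.
VaR = −(0.400%) + 1.412 × 2.326% = 2.884%.
On $5,000,000: 0.02884 × $5,000,000 = $144,200.

$144,200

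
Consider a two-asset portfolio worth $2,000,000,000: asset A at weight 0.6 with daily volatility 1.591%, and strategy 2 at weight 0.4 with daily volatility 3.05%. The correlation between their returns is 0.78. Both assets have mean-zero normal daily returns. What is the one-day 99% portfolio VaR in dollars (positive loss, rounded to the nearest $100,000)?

$95,500,000

σ_p² = 0.6²·1.591² + 0.4²·3.05² + 2·0.78·0.6·0.4·1.591·3.05 = 4.2165 (%²).
σ_p = √4.2165 = 2.053%.
At 99%, z = 2.326.
VaR = 2.326 × 2.053% = 4.775%; on $2,000,000,000 that is $95,500,000.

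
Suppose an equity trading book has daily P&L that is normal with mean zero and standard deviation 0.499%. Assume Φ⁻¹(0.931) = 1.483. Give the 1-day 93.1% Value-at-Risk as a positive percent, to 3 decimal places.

0.740%

VaR = z·σ = 1.483 × 0.499% = 0.740%.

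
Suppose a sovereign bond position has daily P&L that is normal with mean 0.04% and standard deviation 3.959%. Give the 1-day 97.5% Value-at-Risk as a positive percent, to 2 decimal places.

At 97.5% one-sided, z = 1.960.
VaR = −μ + z·σ = −(0.04%) + 1.960 × 3.959% = 7.720%.

7.72%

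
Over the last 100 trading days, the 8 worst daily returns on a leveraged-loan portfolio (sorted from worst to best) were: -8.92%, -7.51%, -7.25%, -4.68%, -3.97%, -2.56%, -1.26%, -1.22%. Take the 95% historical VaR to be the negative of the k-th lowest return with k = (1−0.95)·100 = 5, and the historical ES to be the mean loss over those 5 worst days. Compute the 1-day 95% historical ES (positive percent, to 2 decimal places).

The 5 worst returns sum to -32.33%.
ES = −(-32.33%) / 5 = 6.466% ≈ 6.47%.

6.47%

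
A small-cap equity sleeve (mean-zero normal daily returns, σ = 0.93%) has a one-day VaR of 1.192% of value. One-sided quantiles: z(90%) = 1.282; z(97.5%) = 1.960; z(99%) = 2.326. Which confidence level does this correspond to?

90%

Implied z = VaR/σ = 1.192 / 0.93 = 1.282.
This matches z(90%) = 1.282.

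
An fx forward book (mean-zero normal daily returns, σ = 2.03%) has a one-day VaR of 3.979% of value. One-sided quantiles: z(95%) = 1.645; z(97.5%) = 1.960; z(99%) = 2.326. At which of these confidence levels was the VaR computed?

97.5%

Implied z = VaR/σ = 3.979 / 2.03 = 1.960.
This matches z(97.5%) = 1.960.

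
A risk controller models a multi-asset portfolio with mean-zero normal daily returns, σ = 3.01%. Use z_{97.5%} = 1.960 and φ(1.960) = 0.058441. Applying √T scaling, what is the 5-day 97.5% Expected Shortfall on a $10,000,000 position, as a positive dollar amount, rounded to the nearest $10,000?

$1,570,000

σ_{5d} = 3.01% × √5 = 6.731%.
ES multiplier = φ(z)/(1−α) = 0.058441/0.025 = 2.338.
ES = 6.731% × 2.338 = 15.737%; on $10,000,000: $1,573,700.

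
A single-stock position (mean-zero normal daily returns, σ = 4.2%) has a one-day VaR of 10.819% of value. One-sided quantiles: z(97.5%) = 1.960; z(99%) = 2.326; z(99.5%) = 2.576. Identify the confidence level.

99.5%

Implied z = VaR/σ = 10.819 / 4.2 = 2.576.
This matches z(99.5%) = 2.576.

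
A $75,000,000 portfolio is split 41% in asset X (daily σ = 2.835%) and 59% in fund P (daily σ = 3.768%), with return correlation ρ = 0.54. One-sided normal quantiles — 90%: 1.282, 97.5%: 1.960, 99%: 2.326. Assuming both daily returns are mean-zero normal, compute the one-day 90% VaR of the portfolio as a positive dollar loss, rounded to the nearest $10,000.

$2,900,000

σ_p² = 0.41²·2.835² + 0.59²·3.768² + 2·0.54·0.41·0.59·2.835·3.768 = 9.0841 (%²).
σ_p = √9.0841 = 3.014%.
VaR = 1.282 × 3.014% = 3.864%; on $75,000,000 that is $2,898,000.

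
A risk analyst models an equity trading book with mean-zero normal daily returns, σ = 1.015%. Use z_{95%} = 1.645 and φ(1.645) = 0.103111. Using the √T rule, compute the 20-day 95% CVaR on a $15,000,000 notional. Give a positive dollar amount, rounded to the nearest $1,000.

$1,404,000

σ_{20d} = 1.015% × √20 = 4.539%.
ES multiplier = φ(z)/(1−α) = 0.103111/0.05 = 2.062.
ES = 4.539% × 2.062 = 9.359%; on $15,000,000: $1,403,850.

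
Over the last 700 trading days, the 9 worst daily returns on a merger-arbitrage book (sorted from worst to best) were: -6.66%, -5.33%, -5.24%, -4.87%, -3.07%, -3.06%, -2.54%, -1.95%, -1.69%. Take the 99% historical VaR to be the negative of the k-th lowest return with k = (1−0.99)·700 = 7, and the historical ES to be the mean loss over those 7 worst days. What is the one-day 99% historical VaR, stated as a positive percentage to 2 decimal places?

2.54%

k = 7; the 7th lowest return is -2.54%, so VaR = 2.54%.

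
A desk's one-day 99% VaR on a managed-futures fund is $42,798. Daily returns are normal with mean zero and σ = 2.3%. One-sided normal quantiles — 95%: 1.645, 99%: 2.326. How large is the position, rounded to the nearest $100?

VaR as a fraction of value: z·σ = 2.326 × 2.3% = 5.3498%.
Position = $42,798 / 0.053498 = $799,993.

$800,000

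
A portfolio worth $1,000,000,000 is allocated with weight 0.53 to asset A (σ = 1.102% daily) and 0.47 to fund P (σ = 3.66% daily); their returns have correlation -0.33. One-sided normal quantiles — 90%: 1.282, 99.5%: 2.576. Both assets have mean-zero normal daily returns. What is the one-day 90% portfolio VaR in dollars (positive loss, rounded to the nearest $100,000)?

$20,800,000

σ_p² = 0.53²·1.102² + 0.47²·3.66² + 2·-0.33·0.53·0.47·1.102·3.66 = 2.6371 (%²).
σ_p = √2.6371 = 1.624%.
VaR = 1.282 × 1.624% = 2.082%; on $1,000,000,000 that is $20,820,000.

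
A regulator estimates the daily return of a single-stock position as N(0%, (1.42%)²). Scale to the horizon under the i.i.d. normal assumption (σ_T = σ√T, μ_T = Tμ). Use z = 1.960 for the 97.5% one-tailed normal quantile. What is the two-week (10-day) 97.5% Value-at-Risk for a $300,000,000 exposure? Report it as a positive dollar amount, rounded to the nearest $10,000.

$26,400,000

σ_{10d} = 1.42% × √10 = 4.490%.
VaR = 1.960 × 4.490% = 8.800%.
On $300,000,000: 0.08800 × $300,000,000 = $26,400,000.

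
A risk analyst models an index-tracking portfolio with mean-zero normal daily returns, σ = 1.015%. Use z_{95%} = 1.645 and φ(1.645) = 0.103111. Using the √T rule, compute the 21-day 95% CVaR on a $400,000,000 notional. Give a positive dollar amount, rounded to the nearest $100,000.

$38,400,000

σ_{21d} = 1.015% × √21 = 4.651%.
ES multiplier = φ(z)/(1−α) = 0.103111/0.05 = 2.062.
ES = 4.651% × 2.062 = 9.590%; on $400,000,000: $38,360,000.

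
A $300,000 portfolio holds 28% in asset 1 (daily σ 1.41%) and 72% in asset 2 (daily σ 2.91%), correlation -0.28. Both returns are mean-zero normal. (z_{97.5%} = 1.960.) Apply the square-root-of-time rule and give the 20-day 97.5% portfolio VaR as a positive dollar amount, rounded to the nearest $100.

σ_p = √(0.28²·1.41² + 0.72²·2.91² + 2·-0.28·0.28·0.72·1.41·2.91) = 2.021%.
σ_{20d} = 2.021% × √20 = 9.038%.
VaR = 1.960 × 9.038% = 17.714%; on $300,000 that is $53,142.

$53,100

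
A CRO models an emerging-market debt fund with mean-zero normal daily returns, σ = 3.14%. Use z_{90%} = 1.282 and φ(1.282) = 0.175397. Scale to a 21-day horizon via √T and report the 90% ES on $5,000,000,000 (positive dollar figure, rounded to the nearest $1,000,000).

σ_{21d} = 3.14% × √21 = 14.389%.
ES multiplier = φ(z)/(1−α) = 0.175397/0.1 = 1.754.
ES = 14.389% × 1.754 = 25.238%; on $5,000,000,000: $1,261,900,000.

$1,262,000,000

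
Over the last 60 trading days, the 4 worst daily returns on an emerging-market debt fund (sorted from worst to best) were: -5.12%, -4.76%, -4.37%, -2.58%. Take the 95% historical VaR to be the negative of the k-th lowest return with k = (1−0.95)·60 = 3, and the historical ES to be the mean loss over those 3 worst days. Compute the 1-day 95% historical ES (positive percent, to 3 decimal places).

4.750%

The 3 worst returns sum to -14.25%.
ES = −(-14.25%) / 3 = 4.75% ≈ 4.750%.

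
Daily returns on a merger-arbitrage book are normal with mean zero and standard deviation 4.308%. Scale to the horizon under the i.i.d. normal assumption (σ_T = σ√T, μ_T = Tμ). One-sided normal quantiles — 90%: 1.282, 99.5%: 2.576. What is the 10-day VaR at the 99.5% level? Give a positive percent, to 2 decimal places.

35.09%

σ_{10d} = 4.308% × √10 = 13.623%.
VaR = 2.576 × 13.623% = 35.093%.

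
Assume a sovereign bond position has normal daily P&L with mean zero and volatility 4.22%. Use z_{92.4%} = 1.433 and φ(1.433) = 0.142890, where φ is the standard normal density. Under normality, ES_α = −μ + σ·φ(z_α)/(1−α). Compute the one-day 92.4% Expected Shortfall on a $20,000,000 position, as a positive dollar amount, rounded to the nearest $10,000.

Tail multiplier: φ(z)/(1−α) = 0.142890 / 0.076 = 1.880.
ES = 4.22% × 1.880 = 7.934%.
On $20,000,000: 0.07934 × $20,000,000 = $1,586,800.

$1,590,000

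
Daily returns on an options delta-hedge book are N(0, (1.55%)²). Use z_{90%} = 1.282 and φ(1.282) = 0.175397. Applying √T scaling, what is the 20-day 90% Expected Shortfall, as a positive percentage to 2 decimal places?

σ_{20d} = 1.55% × √20 = 6.932%.
ES multiplier = φ(z)/(1−α) = 0.175397/0.1 = 1.754.
ES = 6.932% × 1.754 = 12.159%.

12.16%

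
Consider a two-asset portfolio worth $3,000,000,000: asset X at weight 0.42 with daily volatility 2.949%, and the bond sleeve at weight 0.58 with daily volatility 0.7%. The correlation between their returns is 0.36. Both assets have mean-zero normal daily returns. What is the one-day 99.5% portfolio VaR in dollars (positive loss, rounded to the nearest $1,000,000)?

σ_p² = 0.42²·2.949² + 0.58²·0.7² + 2·0.36·0.42·0.58·2.949·0.7 = 2.0610 (%²).
σ_p = √2.0610 = 1.436%.
At 99.5%, z = 2.576.
VaR = 2.576 × 1.436% = 3.699%; on $3,000,000,000 that is $110,970,000.

$111,000,000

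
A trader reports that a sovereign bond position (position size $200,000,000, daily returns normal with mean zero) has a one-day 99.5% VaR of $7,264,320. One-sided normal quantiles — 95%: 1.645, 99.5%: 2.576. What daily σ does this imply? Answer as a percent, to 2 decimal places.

1.41%

VaR as a fraction: $7,264,320 / $200,000,000 = 3.632%.
σ = VaR / z = 3.632% / 2.576 = 1.410%.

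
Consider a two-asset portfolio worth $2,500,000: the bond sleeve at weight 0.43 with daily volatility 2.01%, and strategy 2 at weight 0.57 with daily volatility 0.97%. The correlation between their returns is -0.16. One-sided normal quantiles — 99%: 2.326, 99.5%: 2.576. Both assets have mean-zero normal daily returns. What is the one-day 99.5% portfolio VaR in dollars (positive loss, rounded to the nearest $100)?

σ_p² = 0.43²·2.01² + 0.57²·0.97² + 2·-0.16·0.43·0.57·2.01·0.97 = 0.8998 (%²).
σ_p = √0.8998 = 0.949%.
VaR = 2.576 × 0.949% = 2.445%; on $2,500,000 that is $61,125.

$61,100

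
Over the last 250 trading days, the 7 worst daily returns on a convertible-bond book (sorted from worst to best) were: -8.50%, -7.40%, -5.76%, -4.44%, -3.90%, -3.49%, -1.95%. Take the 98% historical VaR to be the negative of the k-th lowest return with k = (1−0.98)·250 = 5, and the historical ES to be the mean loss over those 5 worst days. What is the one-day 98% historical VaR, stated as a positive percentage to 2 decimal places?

3.90%

k = 5; the 5th lowest return is -3.90%, so VaR = 3.90%.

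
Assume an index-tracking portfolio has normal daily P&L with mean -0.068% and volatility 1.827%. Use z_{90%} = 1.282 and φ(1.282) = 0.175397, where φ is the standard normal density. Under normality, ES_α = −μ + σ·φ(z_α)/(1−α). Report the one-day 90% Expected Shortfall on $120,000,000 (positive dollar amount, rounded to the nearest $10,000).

Tail multiplier: φ(z)/(1−α) = 0.175397 / 0.1 = 1.754.
ES = −(-0.068%) + 1.827% × 1.754 = 3.273%.
On $120,000,000: 0.03273 × $120,000,000 = $3,927,600.

$3,930,000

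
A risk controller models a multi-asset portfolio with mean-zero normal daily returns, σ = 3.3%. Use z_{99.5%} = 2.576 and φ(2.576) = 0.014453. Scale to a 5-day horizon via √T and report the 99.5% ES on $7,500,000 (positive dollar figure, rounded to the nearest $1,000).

$1,600,000

σ_{5d} = 3.3% × √5 = 7.379%.
ES multiplier = φ(z)/(1−α) = 0.014453/0.005 = 2.891.
ES = 7.379% × 2.891 = 21.333%; on $7,500,000: $1,599,975.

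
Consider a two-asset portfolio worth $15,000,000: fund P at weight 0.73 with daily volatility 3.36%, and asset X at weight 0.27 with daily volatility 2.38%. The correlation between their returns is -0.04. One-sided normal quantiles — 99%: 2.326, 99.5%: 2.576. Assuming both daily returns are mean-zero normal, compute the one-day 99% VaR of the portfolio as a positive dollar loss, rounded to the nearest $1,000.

σ_p² = 0.73²·3.36² + 0.27²·2.38² + 2·-0.04·0.73·0.27·3.36·2.38 = 6.3031 (%²).
σ_p = √6.3031 = 2.511%.
VaR = 2.326 × 2.511% = 5.841%; on $15,000,000 that is $876,150.

$876,000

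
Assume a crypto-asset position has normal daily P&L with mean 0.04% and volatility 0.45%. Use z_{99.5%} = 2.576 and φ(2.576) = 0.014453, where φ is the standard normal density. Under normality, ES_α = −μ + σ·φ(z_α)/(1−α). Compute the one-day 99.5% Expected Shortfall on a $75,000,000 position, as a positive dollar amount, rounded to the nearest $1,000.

Tail multiplier: φ(z)/(1−α) = 0.014453 / 0.005 = 2.891.
ES = −(0.04%) + 0.45% × 2.891 = 1.261%.
On $75,000,000: 0.01261 × $75,000,000 = $945,750.

$946,000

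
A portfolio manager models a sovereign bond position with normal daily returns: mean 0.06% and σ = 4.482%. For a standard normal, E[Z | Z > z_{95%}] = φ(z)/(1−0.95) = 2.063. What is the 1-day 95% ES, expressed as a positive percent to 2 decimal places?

ES = −(0.06%) + 4.482% × 2.063 = 9.186%.

9.19%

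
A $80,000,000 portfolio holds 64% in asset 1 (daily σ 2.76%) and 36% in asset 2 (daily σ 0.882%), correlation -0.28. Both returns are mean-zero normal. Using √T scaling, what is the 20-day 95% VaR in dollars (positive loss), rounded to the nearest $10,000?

σ_p = √(0.64²·2.76² + 0.36²·0.882² + 2·-0.28·0.64·0.36·2.76·0.882) = 1.705%.
σ_{20d} = 1.705% × √20 = 7.625%.
z(95%) = 1.645.
VaR = 1.645 × 7.625% = 12.543%; on $80,000,000 that is $10,034,400.

$10,030,000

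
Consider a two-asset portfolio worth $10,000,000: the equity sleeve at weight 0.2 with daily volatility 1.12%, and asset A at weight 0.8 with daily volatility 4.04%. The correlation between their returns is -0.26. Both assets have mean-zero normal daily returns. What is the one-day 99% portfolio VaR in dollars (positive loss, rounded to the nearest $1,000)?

$740,000

σ_p² = 0.2²·1.12² + 0.8²·4.04² + 2·-0.26·0.2·0.8·1.12·4.04 = 10.1195 (%²).
σ_p = √10.1195 = 3.181%.
At 99%, z = 2.326.
VaR = 2.326 × 3.181% = 7.399%; on $10,000,000 that is $739,900.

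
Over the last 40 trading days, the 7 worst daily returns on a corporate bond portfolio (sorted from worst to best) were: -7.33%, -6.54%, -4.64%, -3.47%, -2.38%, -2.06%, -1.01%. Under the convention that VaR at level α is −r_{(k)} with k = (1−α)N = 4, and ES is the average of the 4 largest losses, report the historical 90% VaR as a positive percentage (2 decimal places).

k = 4; the 4th lowest return is -3.47%, so VaR = 3.47%.

3.47%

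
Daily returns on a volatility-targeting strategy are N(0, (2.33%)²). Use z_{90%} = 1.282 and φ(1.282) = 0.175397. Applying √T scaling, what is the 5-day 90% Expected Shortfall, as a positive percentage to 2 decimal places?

σ_{5d} = 2.33% × √5 = 5.210%.
ES multiplier = φ(z)/(1−α) = 0.175397/0.1 = 1.754.
ES = 5.210% × 1.754 = 9.138%.

9.14%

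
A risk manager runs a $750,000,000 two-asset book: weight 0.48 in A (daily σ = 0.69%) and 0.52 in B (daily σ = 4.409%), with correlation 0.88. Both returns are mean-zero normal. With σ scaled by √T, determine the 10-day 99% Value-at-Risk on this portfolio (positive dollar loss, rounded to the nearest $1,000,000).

$143,000,000

σ_p = √(0.48²·0.69² + 0.52²·4.409² + 2·0.88·0.48·0.52·0.69·4.409) = 2.589%.
σ_{10d} = 2.589% × √10 = 8.187%.
z(99%) = 2.326.
VaR = 2.326 × 8.187% = 19.043%; on $750,000,000 that is $142,822,500.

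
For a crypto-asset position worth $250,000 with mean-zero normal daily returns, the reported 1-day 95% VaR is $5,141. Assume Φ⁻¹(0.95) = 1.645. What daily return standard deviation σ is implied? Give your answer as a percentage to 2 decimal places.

VaR as a fraction: $5,141 / $250,000 = 2.056%.
σ = VaR / z = 2.056% / 1.645 = 1.250%.

1.25%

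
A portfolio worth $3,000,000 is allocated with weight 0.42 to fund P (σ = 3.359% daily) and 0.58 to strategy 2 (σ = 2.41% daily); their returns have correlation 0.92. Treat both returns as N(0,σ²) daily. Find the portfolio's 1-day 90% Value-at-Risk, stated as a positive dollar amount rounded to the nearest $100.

$105,800

σ_p² = 0.42²·3.359² + 0.58²·2.41² + 2·0.92·0.42·0.58·3.359·2.41 = 7.5726 (%²).
σ_p = √7.5726 = 2.752%.
At 90%, z = 1.282.
VaR = 1.282 × 2.752% = 3.528%; on $3,000,000 that is $105,840.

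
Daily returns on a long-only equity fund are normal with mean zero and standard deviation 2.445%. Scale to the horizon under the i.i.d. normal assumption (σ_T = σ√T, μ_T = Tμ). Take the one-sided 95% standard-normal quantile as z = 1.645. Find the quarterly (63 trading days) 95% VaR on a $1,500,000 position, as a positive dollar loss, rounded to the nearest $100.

$478,900

σ_{63d} = 2.445% × √63 = 19.407%.
VaR = 1.645 × 19.407% = 31.925%.
On $1,500,000: 0.31925 × $1,500,000 = $478,875.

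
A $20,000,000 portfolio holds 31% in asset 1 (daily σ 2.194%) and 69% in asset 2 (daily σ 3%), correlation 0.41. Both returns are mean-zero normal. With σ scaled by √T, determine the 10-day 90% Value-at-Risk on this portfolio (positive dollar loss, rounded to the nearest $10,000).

$1,970,000

σ_p = √(0.31²·2.194² + 0.69²·3² + 2·0.41·0.31·0.69·2.194·3) = 2.429%.
σ_{10d} = 2.429% × √10 = 7.681%.
z(90%) = 1.282.
VaR = 1.282 × 7.681% = 9.847%; on $20,000,000 that is $1,969,400.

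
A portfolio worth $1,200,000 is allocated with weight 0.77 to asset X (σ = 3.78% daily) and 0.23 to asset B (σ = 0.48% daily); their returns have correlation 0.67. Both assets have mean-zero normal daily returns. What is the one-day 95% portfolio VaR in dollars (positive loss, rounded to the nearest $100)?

σ_p² = 0.77²·3.78² + 0.23²·0.48² + 2·0.67·0.77·0.23·3.78·0.48 = 8.9144 (%²).
σ_p = √8.9144 = 2.986%.
At 95%, z = 1.645.
VaR = 1.645 × 2.986% = 4.912%; on $1,200,000 that is $58,944.

$58,900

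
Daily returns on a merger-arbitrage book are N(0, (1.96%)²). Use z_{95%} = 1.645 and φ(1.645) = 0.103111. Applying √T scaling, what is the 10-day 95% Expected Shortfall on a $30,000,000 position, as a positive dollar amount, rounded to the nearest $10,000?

σ_{10d} = 1.96% × √10 = 6.198%.
ES multiplier = φ(z)/(1−α) = 0.103111/0.05 = 2.062.
ES = 6.198% × 2.062 = 12.780%; on $30,000,000: $3,834,000.

$3,830,000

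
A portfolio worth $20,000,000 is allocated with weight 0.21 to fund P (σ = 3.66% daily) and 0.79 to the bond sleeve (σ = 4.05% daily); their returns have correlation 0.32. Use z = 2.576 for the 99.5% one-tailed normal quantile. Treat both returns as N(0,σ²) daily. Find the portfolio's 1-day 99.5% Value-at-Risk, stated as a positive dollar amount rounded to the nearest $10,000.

σ_p² = 0.21²·3.66² + 0.79²·4.05² + 2·0.32·0.21·0.79·3.66·4.05 = 12.4014 (%²).
σ_p = √12.4014 = 3.522%.
VaR = 2.576 × 3.522% = 9.073%; on $20,000,000 that is $1,814,600.

$1,810,000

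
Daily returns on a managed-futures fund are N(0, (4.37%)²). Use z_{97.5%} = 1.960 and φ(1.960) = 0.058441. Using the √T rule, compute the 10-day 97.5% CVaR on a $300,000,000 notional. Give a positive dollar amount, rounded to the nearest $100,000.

$96,900,000

σ_{10d} = 4.37% × √10 = 13.819%.
ES multiplier = φ(z)/(1−α) = 0.058441/0.025 = 2.338.
ES = 13.819% × 2.338 = 32.309%; on $300,000,000: $96,927,000.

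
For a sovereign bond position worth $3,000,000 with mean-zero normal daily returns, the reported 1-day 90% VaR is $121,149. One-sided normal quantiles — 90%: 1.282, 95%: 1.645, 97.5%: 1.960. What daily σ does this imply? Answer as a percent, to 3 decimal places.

3.150%

VaR as a fraction: $121,149 / $3,000,000 = 4.038%.
σ = VaR / z = 4.038% / 1.282 = 3.150%.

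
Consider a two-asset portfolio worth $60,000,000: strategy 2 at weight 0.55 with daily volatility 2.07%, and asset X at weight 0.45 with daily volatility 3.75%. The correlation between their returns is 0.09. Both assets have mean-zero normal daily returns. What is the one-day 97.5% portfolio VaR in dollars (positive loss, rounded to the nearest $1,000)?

σ_p² = 0.55²·2.07² + 0.45²·3.75² + 2·0.09·0.55·0.45·2.07·3.75 = 4.4897 (%²).
σ_p = √4.4897 = 2.119%.
At 97.5%, z = 1.960.
VaR = 1.960 × 2.119% = 4.153%; on $60,000,000 that is $2,491,800.

$2,492,000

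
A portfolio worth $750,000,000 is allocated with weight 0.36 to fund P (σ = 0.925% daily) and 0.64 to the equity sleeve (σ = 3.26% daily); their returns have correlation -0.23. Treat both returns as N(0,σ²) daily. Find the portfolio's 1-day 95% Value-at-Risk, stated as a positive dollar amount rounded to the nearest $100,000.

σ_p² = 0.36²·0.925² + 0.64²·3.26² + 2·-0.23·0.36·0.64·0.925·3.26 = 4.1444 (%²).
σ_p = √4.1444 = 2.036%.
At 95%, z = 1.645.
VaR = 1.645 × 2.036% = 3.349%; on $750,000,000 that is $25,117,500.

$25,100,000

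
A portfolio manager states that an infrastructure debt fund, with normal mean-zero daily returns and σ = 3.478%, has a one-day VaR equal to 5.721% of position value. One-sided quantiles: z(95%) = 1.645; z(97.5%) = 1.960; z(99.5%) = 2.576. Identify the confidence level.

95%

Implied z = VaR/σ = 5.721 / 3.478 = 1.645.
This matches z(95%) = 1.645.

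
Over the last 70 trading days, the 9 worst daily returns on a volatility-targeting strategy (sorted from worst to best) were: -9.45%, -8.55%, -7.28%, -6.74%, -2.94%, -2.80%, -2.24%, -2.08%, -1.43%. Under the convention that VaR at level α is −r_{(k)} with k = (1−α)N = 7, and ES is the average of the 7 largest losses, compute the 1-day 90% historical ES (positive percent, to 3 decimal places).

The 7 worst returns sum to -40.00%.
ES = −(-40.00%) / 7 = 5.7142…% ≈ 5.714%.

5.714%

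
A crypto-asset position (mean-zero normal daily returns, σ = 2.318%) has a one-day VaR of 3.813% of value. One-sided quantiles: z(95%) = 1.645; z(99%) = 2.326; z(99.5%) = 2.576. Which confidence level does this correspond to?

95%

Implied z = VaR/σ = 3.813 / 2.318 = 1.645.
This matches z(95%) = 1.645.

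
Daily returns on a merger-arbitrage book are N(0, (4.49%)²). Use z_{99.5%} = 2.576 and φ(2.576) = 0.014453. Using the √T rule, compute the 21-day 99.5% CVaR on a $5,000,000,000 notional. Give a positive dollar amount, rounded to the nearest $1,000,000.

$2,974,000,000

σ_{21d} = 4.49% × √21 = 20.576%.
ES multiplier = φ(z)/(1−α) = 0.014453/0.005 = 2.891.
ES = 20.576% × 2.891 = 59.485%; on $5,000,000,000: $2,974,250,000.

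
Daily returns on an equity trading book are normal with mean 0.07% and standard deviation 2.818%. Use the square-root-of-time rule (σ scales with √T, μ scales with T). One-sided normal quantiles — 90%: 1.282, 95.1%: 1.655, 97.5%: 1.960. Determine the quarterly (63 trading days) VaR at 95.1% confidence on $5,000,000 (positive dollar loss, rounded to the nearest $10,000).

σ_{63d} = 2.818% × √63 = 22.367%; μ_{63d} = 63 × 0.07% = 4.410%.
VaR = −(4.410%) + 1.655 × 22.367% = 32.607%.
On $5,000,000: 0.32607 × $5,000,000 = $1,630,350.

$1,630,000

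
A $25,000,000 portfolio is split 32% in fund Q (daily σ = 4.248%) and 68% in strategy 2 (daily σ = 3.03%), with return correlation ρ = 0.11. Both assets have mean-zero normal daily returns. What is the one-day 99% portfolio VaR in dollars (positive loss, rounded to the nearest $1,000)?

$1,506,000

σ_p² = 0.32²·4.248² + 0.68²·3.03² + 2·0.11·0.32·0.68·4.248·3.03 = 6.7093 (%²).
σ_p = √6.7093 = 2.590%.
At 99%, z = 2.326.
VaR = 2.326 × 2.590% = 6.024%; on $25,000,000 that is $1,506,000.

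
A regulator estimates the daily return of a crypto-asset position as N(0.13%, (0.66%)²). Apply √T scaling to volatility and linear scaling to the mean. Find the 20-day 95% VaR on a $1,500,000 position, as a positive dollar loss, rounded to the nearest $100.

At 95%, z = 1.645.
σ_{20d} = 0.66% × √20 = 2.952%; μ_{20d} = 20 × 0.13% = 2.600%.
VaR = −(2.600%) + 1.645 × 2.952% = 2.256%.
On $1,500,000: 0.02256 × $1,500,000 = $33,840.

$33,800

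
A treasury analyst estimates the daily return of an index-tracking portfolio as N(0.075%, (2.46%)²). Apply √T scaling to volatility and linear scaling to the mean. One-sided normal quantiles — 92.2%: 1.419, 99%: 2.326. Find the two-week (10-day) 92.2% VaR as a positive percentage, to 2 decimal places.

σ_{10d} = 2.46% × √10 = 7.779%; μ_{10d} = 10 × 0.075% = 0.750%.
VaR = −(0.750%) + 1.419 × 7.779% = 10.288%.

10.29%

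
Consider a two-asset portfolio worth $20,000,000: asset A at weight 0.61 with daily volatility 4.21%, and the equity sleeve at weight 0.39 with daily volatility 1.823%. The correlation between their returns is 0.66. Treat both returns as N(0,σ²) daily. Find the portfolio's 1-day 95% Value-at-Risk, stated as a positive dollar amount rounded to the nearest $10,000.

σ_p² = 0.61²·4.21² + 0.39²·1.823² + 2·0.66·0.61·0.39·4.21·1.823 = 9.5107 (%²).
σ_p = √9.5107 = 3.084%.
At 95%, z = 1.645.
VaR = 1.645 × 3.084% = 5.073%; on $20,000,000 that is $1,014,600.

$1,010,000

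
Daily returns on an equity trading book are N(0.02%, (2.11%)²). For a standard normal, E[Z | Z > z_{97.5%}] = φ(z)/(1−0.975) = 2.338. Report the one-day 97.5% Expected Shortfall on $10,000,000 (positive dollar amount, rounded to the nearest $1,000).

ES = −(0.02%) + 2.11% × 2.338 = 4.913%.
On $10,000,000: 0.04913 × $10,000,000 = $491,300.

$491,000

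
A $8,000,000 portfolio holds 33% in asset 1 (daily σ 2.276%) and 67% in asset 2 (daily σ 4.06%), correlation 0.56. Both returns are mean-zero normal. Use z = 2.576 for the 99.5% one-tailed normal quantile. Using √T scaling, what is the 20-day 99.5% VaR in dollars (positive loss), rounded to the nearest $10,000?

σ_p = √(0.33²·2.276² + 0.67²·4.06² + 2·0.56·0.33·0.67·2.276·4.06) = 3.202%.
σ_{20d} = 3.202% × √20 = 14.320%.
VaR = 2.576 × 14.320% = 36.888%; on $8,000,000 that is $2,951,040.

$2,950,000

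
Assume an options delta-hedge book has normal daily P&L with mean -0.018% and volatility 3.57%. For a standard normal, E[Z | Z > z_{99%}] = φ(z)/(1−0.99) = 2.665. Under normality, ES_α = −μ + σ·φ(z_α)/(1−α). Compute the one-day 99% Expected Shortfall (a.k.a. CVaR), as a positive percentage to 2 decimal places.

ES = −(-0.018%) + 3.57% × 2.665 = 9.532%.

9.53%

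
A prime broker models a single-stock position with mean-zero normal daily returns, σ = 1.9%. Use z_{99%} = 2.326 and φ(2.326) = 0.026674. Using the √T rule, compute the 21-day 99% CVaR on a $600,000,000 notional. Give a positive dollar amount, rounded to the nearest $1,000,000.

σ_{21d} = 1.9% × √21 = 8.707%.
ES multiplier = φ(z)/(1−α) = 0.026674/0.01 = 2.667.
ES = 8.707% × 2.667 = 23.222%; on $600,000,000: $139,332,000.

$139,000,000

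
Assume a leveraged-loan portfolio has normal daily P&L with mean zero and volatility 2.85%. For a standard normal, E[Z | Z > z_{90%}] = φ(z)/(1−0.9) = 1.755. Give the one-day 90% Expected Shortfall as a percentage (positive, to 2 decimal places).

5.00%

ES = 2.85% × 1.755 = 5.002%.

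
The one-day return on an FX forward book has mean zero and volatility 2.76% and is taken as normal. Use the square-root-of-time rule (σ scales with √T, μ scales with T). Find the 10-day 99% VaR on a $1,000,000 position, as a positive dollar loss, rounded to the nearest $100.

At 99%, z = 2.326.
σ_{10d} = 2.76% × √10 = 8.728%.
VaR = 2.326 × 8.728% = 20.301%.
On $1,000,000: 0.20301 × $1,000,000 = $203,010.

$203,000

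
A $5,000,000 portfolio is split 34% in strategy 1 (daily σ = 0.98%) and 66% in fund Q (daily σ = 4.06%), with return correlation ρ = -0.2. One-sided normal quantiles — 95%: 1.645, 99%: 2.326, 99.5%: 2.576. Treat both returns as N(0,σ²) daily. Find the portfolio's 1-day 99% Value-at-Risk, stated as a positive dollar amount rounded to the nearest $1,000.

σ_p² = 0.34²·0.98² + 0.66²·4.06² + 2·-0.2·0.34·0.66·0.98·4.06 = 6.9341 (%²).
σ_p = √6.9341 = 2.633%.
VaR = 2.326 × 2.633% = 6.124%; on $5,000,000 that is $306,200.

$306,000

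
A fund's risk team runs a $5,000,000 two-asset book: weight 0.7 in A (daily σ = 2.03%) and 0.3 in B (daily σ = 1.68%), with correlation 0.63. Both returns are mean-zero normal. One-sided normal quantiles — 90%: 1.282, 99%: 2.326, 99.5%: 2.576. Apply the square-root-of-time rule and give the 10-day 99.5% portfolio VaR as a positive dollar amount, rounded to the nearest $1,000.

σ_p = √(0.7²·2.03² + 0.3²·1.68² + 2·0.63·0.7·0.3·2.03·1.68) = 1.782%.
σ_{10d} = 1.782% × √10 = 5.635%.
VaR = 2.576 × 5.635% = 14.516%; on $5,000,000 that is $725,800.

$726,000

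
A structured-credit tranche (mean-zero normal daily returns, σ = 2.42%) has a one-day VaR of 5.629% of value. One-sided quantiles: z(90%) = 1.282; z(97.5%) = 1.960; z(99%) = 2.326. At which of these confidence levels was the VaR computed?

Implied z = VaR/σ = 5.629 / 2.42 = 2.326.
This matches z(99%) = 2.326.

99%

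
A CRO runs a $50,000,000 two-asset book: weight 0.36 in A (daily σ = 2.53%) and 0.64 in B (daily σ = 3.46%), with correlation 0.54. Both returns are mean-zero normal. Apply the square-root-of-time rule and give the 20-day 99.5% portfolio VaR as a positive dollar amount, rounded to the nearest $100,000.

$16,200,000

σ_p = √(0.36²·2.53² + 0.64²·3.46² + 2·0.54·0.36·0.64·2.53·3.46) = 2.813%.
σ_{20d} = 2.813% × √20 = 12.580%.
z(99.5%) = 2.576.
VaR = 2.576 × 12.580% = 32.406%; on $50,000,000 that is $16,203,000.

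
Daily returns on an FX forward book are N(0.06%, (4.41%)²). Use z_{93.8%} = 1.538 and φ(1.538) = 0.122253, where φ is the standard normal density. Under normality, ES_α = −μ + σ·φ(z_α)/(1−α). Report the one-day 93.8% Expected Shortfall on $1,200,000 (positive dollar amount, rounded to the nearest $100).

$103,600

Tail multiplier: φ(z)/(1−α) = 0.122253 / 0.062 = 1.972.
ES = −(0.06%) + 4.41% × 1.972 = 8.637%.
On $1,200,000: 0.08637 × $1,200,000 = $103,644.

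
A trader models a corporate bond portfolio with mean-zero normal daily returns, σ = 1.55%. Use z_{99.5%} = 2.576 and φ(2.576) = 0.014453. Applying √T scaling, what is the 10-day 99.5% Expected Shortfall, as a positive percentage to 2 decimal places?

14.17%

σ_{10d} = 1.55% × √10 = 4.902%.
ES multiplier = φ(z)/(1−α) = 0.014453/0.005 = 2.891.
ES = 4.902% × 2.891 = 14.172%.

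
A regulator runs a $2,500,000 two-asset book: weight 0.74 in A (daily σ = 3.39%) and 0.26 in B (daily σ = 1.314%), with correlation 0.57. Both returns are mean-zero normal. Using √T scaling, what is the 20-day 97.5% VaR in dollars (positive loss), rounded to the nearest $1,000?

$596,000

σ_p = √(0.74²·3.39² + 0.26²·1.314² + 2·0.57·0.74·0.26·3.39·1.314) = 2.718%.
σ_{20d} = 2.718% × √20 = 12.155%.
z(97.5%) = 1.960.
VaR = 1.960 × 12.155% = 23.824%; on $2,500,000 that is $595,600.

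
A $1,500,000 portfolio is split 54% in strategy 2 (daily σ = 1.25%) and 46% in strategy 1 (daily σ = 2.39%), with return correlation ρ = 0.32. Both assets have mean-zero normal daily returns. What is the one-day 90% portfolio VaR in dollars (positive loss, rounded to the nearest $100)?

σ_p² = 0.54²·1.25² + 0.46²·2.39² + 2·0.32·0.54·0.46·1.25·2.39 = 2.1392 (%²).
σ_p = √2.1392 = 1.463%.
At 90%, z = 1.282.
VaR = 1.282 × 1.463% = 1.876%; on $1,500,000 that is $28,140.

$28,100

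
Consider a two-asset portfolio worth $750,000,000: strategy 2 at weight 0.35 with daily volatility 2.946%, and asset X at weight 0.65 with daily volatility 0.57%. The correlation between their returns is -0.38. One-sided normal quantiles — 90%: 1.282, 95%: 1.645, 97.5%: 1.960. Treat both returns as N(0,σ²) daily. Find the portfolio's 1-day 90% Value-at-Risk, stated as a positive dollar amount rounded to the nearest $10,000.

σ_p² = 0.35²·2.946² + 0.65²·0.57² + 2·-0.38·0.35·0.65·2.946·0.57 = 0.9101 (%²).
σ_p = √0.9101 = 0.954%.
VaR = 1.282 × 0.954% = 1.223%; on $750,000,000 that is $9,172,500.

$9,170,000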